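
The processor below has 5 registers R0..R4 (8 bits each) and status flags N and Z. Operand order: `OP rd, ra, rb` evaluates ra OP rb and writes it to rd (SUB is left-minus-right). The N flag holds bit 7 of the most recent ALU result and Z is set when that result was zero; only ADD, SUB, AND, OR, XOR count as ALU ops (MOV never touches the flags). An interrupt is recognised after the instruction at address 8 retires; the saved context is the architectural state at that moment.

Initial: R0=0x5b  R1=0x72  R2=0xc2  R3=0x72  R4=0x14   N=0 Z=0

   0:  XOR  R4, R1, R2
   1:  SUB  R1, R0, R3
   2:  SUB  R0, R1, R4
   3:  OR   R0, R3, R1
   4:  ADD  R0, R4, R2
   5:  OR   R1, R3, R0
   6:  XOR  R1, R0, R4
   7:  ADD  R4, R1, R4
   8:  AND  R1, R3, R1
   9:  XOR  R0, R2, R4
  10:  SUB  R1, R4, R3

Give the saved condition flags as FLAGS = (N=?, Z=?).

after  0: R0=0x5b R1=0x72 R2=0xc2 R3=0x72 R4=0xb0  N=1 Z=0
after  1: R0=0x5b R1=0xe9 R2=0xc2 R3=0x72 R4=0xb0  N=1 Z=0
after  2: R0=0x39 R1=0xe9 R2=0xc2 R3=0x72 R4=0xb0  N=0 Z=0
after  3: R0=0xfb R1=0xe9 R2=0xc2 R3=0x72 R4=0xb0  N=1 Z=0
after  4: R0=0x72 R1=0xe9 R2=0xc2 R3=0x72 R4=0xb0  N=0 Z=0
after  5: R0=0x72 R1=0x72 R2=0xc2 R3=0x72 R4=0xb0  N=0 Z=0
after  6: R0=0x72 R1=0xc2 R2=0xc2 R3=0x72 R4=0xb0  N=1 Z=0
after  7: R0=0x72 R1=0xc2 R2=0xc2 R3=0x72 R4=0x72  N=0 Z=0
after  8: R0=0x72 R1=0x42 R2=0xc2 R3=0x72 R4=0x72  N=0 Z=0
-- IRQ taken; context saved, return-PC = 9 --

FLAGS = (N=0, Z=0)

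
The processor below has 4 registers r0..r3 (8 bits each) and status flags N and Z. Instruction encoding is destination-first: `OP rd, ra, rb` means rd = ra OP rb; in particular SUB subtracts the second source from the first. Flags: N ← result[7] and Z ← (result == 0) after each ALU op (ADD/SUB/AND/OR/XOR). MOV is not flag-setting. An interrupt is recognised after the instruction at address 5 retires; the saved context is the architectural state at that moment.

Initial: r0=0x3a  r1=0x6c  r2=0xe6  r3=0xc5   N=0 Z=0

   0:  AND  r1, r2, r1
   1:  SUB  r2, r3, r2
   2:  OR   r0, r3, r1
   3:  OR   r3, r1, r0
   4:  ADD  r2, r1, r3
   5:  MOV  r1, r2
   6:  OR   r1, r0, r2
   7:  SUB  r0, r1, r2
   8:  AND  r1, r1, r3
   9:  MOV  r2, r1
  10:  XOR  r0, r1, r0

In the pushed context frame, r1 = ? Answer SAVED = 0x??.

SAVED = 0x49

after  0: r0=0x3a r1=0x64 r2=0xe6 r3=0xc5  N=0 Z=0
after  1: r0=0x3a r1=0x64 r2=0xdf r3=0xc5  N=1 Z=0
after  2: r0=0xe5 r1=0x64 r2=0xdf r3=0xc5  N=1 Z=0
after  3: r0=0xe5 r1=0x64 r2=0xdf r3=0xe5  N=1 Z=0
after  4: r0=0xe5 r1=0x64 r2=0x49 r3=0xe5  N=0 Z=0
after  5: r0=0xe5 r1=0x49 r2=0x49 r3=0xe5  N=0 Z=0
-- IRQ taken; context saved, return-PC = 6 --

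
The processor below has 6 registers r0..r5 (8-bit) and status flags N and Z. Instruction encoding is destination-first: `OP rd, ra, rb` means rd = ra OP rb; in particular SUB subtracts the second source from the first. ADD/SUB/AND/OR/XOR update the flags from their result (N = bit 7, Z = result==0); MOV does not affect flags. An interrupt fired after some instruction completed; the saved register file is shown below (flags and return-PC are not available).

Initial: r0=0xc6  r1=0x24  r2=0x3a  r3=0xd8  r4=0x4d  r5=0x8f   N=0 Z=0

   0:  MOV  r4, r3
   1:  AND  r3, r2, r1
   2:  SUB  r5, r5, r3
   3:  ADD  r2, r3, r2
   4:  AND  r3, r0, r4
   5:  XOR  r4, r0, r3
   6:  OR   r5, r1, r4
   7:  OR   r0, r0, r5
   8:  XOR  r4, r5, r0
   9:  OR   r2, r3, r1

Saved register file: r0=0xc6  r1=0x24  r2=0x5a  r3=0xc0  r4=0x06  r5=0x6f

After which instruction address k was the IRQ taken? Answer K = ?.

K = 5

after  0: r0=0xc6 r1=0x24 r2=0x3a r3=0xd8 r4=0xd8 r5=0x8f  N=0 Z=0
after  1: r0=0xc6 r1=0x24 r2=0x3a r3=0x20 r4=0xd8 r5=0x8f  N=0 Z=0
after  2: r0=0xc6 r1=0x24 r2=0x3a r3=0x20 r4=0xd8 r5=0x6f  N=0 Z=0
after  3: r0=0xc6 r1=0x24 r2=0x5a r3=0x20 r4=0xd8 r5=0x6f  N=0 Z=0
after  4: r0=0xc6 r1=0x24 r2=0x5a r3=0xc0 r4=0xd8 r5=0x6f  N=1 Z=0
after  5: r0=0xc6 r1=0x24 r2=0x5a r3=0xc0 r4=0x06 r5=0x6f  N=0 Z=0
-- IRQ taken; context saved, return-PC = 6 --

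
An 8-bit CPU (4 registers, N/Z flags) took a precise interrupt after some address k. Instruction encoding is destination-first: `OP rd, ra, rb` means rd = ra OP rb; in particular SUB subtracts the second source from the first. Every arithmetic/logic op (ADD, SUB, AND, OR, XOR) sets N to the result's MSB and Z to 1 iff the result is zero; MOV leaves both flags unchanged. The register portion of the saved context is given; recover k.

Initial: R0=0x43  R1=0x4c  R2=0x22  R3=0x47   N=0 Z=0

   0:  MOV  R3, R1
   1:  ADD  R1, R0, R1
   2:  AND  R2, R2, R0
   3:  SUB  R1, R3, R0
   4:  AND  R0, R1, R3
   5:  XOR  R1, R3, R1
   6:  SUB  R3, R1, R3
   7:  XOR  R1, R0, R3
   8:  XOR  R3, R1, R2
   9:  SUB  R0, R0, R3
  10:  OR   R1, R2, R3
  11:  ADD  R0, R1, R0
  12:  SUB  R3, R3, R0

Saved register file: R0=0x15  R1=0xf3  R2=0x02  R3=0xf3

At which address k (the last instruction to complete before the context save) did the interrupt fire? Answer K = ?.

after  0: R0=0x43 R1=0x4c R2=0x22 R3=0x4c  N=0 Z=0
after  1: R0=0x43 R1=0x8f R2=0x22 R3=0x4c  N=1 Z=0
after  2: R0=0x43 R1=0x8f R2=0x02 R3=0x4c  N=0 Z=0
after  3: R0=0x43 R1=0x09 R2=0x02 R3=0x4c  N=0 Z=0
after  4: R0=0x08 R1=0x09 R2=0x02 R3=0x4c  N=0 Z=0
after  5: R0=0x08 R1=0x45 R2=0x02 R3=0x4c  N=0 Z=0
after  6: R0=0x08 R1=0x45 R2=0x02 R3=0xf9  N=1 Z=0
after  7: R0=0x08 R1=0xf1 R2=0x02 R3=0xf9  N=1 Z=0
after  8: R0=0x08 R1=0xf1 R2=0x02 R3=0xf3  N=1 Z=0
after  9: R0=0x15 R1=0xf1 R2=0x02 R3=0xf3  N=0 Z=0
after 10: R0=0x15 R1=0xf3 R2=0x02 R3=0xf3  N=1 Z=0
-- IRQ taken; context saved, return-PC = 11 --

K = 10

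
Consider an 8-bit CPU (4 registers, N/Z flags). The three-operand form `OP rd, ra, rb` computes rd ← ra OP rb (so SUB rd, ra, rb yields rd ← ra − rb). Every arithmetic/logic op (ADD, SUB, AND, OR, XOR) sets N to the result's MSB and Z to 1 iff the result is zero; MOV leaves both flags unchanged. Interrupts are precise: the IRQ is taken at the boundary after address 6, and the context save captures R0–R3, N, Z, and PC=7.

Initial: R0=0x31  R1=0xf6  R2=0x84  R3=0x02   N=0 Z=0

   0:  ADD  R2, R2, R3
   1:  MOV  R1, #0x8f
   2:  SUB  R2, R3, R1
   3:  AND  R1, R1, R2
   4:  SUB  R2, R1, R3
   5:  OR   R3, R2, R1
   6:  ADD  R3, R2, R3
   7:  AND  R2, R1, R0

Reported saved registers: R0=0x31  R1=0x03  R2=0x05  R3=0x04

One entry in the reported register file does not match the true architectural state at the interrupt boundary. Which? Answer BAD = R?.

BAD = R2

after  0: R0=0x31 R1=0xf6 R2=0x86 R3=0x02  N=1 Z=0
after  1: R0=0x31 R1=0x8f R2=0x86 R3=0x02  N=1 Z=0
after  2: R0=0x31 R1=0x8f R2=0x73 R3=0x02  N=0 Z=0
after  3: R0=0x31 R1=0x03 R2=0x73 R3=0x02  N=0 Z=0
after  4: R0=0x31 R1=0x03 R2=0x01 R3=0x02  N=0 Z=0
after  5: R0=0x31 R1=0x03 R2=0x01 R3=0x03  N=0 Z=0
after  6: R0=0x31 R1=0x03 R2=0x01 R3=0x04  N=0 Z=0
-- IRQ taken; context saved, return-PC = 7 --
mismatch: R2: reported 0x05 vs actual 0x01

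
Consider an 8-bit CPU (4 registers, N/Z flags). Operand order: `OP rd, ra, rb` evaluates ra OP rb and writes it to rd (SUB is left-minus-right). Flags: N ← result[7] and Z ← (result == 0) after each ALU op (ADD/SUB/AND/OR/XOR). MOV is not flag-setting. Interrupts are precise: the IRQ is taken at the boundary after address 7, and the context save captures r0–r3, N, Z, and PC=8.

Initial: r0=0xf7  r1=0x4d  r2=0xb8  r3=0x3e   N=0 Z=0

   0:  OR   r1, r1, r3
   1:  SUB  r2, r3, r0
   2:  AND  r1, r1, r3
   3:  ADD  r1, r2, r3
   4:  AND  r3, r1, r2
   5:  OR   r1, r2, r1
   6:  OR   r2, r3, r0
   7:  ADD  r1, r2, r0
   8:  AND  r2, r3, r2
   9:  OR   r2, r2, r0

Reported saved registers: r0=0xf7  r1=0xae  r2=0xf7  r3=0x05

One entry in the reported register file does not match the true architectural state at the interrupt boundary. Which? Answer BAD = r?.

BAD = r1

after  0: r0=0xf7 r1=0x7f r2=0xb8 r3=0x3e  N=0 Z=0
after  1: r0=0xf7 r1=0x7f r2=0x47 r3=0x3e  N=0 Z=0
after  2: r0=0xf7 r1=0x3e r2=0x47 r3=0x3e  N=0 Z=0
after  3: r0=0xf7 r1=0x85 r2=0x47 r3=0x3e  N=1 Z=0
after  4: r0=0xf7 r1=0x85 r2=0x47 r3=0x05  N=0 Z=0
after  5: r0=0xf7 r1=0xc7 r2=0x47 r3=0x05  N=1 Z=0
after  6: r0=0xf7 r1=0xc7 r2=0xf7 r3=0x05  N=1 Z=0
after  7: r0=0xf7 r1=0xee r2=0xf7 r3=0x05  N=1 Z=0
-- IRQ taken; context saved, return-PC = 8 --
mismatch: r1: reported 0xae vs actual 0xee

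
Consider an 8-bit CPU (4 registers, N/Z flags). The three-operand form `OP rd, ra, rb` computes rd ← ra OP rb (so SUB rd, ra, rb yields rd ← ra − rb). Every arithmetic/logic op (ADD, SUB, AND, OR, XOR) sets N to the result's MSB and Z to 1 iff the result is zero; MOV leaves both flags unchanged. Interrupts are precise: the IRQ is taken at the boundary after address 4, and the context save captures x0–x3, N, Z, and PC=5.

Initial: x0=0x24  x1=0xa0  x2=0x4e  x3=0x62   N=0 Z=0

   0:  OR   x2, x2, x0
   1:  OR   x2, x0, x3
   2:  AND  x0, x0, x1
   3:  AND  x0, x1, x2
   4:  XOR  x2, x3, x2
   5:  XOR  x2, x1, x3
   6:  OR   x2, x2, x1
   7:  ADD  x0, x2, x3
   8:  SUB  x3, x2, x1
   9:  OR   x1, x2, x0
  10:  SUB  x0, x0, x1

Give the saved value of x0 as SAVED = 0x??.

after  0: x0=0x24 x1=0xa0 x2=0x6e x3=0x62  N=0 Z=0
after  1: x0=0x24 x1=0xa0 x2=0x66 x3=0x62  N=0 Z=0
after  2: x0=0x20 x1=0xa0 x2=0x66 x3=0x62  N=0 Z=0
after  3: x0=0x20 x1=0xa0 x2=0x66 x3=0x62  N=0 Z=0
after  4: x0=0x20 x1=0xa0 x2=0x04 x3=0x62  N=0 Z=0
-- IRQ taken; context saved, return-PC = 5 --

SAVED = 0x20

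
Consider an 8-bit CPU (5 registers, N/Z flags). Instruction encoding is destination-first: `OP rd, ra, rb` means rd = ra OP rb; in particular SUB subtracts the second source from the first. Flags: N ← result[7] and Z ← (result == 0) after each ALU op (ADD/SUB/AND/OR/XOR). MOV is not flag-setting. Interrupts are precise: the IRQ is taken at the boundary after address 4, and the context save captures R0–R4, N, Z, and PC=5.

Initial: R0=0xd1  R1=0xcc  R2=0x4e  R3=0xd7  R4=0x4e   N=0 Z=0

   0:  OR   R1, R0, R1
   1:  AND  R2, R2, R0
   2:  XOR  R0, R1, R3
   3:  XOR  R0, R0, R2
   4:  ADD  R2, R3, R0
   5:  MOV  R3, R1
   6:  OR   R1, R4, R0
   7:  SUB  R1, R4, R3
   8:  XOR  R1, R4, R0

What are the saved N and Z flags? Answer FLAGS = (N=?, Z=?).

FLAGS = (N=0, Z=0)

after  0: R0=0xd1 R1=0xdd R2=0x4e R3=0xd7 R4=0x4e  N=1 Z=0
after  1: R0=0xd1 R1=0xdd R2=0x40 R3=0xd7 R4=0x4e  N=0 Z=0
after  2: R0=0x0a R1=0xdd R2=0x40 R3=0xd7 R4=0x4e  N=0 Z=0
after  3: R0=0x4a R1=0xdd R2=0x40 R3=0xd7 R4=0x4e  N=0 Z=0
after  4: R0=0x4a R1=0xdd R2=0x21 R3=0xd7 R4=0x4e  N=0 Z=0
-- IRQ taken; context saved, return-PC = 5 --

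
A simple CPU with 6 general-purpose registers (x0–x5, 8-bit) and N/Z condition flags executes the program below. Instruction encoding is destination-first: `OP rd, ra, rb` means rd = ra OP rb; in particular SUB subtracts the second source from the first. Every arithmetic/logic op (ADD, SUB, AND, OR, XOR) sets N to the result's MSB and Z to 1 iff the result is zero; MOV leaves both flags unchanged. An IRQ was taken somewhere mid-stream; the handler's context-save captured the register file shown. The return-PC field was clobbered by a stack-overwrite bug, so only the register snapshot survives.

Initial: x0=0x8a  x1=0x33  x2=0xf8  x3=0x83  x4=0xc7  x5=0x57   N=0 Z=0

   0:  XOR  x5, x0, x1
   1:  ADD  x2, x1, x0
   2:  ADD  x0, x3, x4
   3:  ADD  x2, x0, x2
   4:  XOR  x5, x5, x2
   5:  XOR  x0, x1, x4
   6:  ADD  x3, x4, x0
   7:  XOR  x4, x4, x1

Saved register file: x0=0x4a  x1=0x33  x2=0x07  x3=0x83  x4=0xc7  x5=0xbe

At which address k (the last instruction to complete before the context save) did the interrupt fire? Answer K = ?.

after  0: x0=0x8a x1=0x33 x2=0xf8 x3=0x83 x4=0xc7 x5=0xb9  N=1 Z=0
after  1: x0=0x8a x1=0x33 x2=0xbd x3=0x83 x4=0xc7 x5=0xb9  N=1 Z=0
after  2: x0=0x4a x1=0x33 x2=0xbd x3=0x83 x4=0xc7 x5=0xb9  N=0 Z=0
after  3: x0=0x4a x1=0x33 x2=0x07 x3=0x83 x4=0xc7 x5=0xb9  N=0 Z=0
after  4: x0=0x4a x1=0x33 x2=0x07 x3=0x83 x4=0xc7 x5=0xbe  N=1 Z=0
-- IRQ taken; context saved, return-PC = 5 --

K = 4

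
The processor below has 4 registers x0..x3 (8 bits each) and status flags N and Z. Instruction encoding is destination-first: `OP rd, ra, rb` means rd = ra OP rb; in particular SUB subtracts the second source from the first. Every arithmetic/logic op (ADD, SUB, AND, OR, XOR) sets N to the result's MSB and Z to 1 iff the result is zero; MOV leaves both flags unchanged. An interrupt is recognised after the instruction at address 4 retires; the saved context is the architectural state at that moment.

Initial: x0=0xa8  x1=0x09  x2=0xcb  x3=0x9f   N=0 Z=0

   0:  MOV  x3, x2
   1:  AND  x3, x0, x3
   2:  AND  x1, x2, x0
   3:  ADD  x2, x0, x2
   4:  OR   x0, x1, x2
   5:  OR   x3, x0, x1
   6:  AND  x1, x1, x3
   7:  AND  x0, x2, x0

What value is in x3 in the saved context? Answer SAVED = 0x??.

after  0: x0=0xa8 x1=0x09 x2=0xcb x3=0xcb  N=0 Z=0
after  1: x0=0xa8 x1=0x09 x2=0xcb x3=0x88  N=1 Z=0
after  2: x0=0xa8 x1=0x88 x2=0xcb x3=0x88  N=1 Z=0
after  3: x0=0xa8 x1=0x88 x2=0x73 x3=0x88  N=0 Z=0
after  4: x0=0xfb x1=0x88 x2=0x73 x3=0x88  N=1 Z=0
-- IRQ taken; context saved, return-PC = 5 --

SAVED = 0x88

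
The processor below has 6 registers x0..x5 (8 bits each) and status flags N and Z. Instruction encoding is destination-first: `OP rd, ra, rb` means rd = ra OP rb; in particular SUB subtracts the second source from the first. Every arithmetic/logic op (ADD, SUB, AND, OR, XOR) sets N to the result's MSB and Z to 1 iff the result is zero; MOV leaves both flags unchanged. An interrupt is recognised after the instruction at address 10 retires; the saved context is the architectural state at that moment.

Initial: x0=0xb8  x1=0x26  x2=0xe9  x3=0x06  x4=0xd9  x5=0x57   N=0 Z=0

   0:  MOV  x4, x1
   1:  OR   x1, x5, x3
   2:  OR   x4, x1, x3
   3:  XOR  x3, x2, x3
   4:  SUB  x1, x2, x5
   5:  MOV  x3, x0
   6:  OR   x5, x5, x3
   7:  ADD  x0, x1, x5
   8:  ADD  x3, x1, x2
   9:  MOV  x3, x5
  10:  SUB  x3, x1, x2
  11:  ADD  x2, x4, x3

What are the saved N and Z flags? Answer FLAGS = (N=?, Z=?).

after  0: x0=0xb8 x1=0x26 x2=0xe9 x3=0x06 x4=0x26 x5=0x57  N=0 Z=0
after  1: x0=0xb8 x1=0x57 x2=0xe9 x3=0x06 x4=0x26 x5=0x57  N=0 Z=0
after  2: x0=0xb8 x1=0x57 x2=0xe9 x3=0x06 x4=0x57 x5=0x57  N=0 Z=0
after  3: x0=0xb8 x1=0x57 x2=0xe9 x3=0xef x4=0x57 x5=0x57  N=1 Z=0
after  4: x0=0xb8 x1=0x92 x2=0xe9 x3=0xef x4=0x57 x5=0x57  N=1 Z=0
after  5: x0=0xb8 x1=0x92 x2=0xe9 x3=0xb8 x4=0x57 x5=0x57  N=1 Z=0
after  6: x0=0xb8 x1=0x92 x2=0xe9 x3=0xb8 x4=0x57 x5=0xff  N=1 Z=0
after  7: x0=0x91 x1=0x92 x2=0xe9 x3=0xb8 x4=0x57 x5=0xff  N=1 Z=0
after  8: x0=0x91 x1=0x92 x2=0xe9 x3=0x7b x4=0x57 x5=0xff  N=0 Z=0
after  9: x0=0x91 x1=0x92 x2=0xe9 x3=0xff x4=0x57 x5=0xff  N=0 Z=0
after 10: x0=0x91 x1=0x92 x2=0xe9 x3=0xa9 x4=0x57 x5=0xff  N=1 Z=0
-- IRQ taken; context saved, return-PC = 11 --

FLAGS = (N=1, Z=0)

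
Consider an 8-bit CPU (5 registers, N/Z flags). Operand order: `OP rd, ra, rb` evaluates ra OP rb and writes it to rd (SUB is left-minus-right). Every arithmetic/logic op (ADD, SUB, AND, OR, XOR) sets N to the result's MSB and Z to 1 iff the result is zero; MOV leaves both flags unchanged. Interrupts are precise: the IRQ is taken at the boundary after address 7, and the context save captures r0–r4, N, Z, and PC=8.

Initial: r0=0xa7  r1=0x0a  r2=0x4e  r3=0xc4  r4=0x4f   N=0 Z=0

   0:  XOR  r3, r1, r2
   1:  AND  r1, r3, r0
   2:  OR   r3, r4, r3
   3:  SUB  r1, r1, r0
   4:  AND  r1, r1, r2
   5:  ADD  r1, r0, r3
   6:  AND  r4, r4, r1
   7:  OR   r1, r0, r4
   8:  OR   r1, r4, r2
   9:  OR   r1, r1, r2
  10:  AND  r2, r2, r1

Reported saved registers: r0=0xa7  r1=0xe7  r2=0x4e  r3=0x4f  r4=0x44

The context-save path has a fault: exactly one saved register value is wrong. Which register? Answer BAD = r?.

after  0: r0=0xa7 r1=0x0a r2=0x4e r3=0x44 r4=0x4f  N=0 Z=0
after  1: r0=0xa7 r1=0x04 r2=0x4e r3=0x44 r4=0x4f  N=0 Z=0
after  2: r0=0xa7 r1=0x04 r2=0x4e r3=0x4f r4=0x4f  N=0 Z=0
after  3: r0=0xa7 r1=0x5d r2=0x4e r3=0x4f r4=0x4f  N=0 Z=0
after  4: r0=0xa7 r1=0x4c r2=0x4e r3=0x4f r4=0x4f  N=0 Z=0
after  5: r0=0xa7 r1=0xf6 r2=0x4e r3=0x4f r4=0x4f  N=1 Z=0
after  6: r0=0xa7 r1=0xf6 r2=0x4e r3=0x4f r4=0x46  N=0 Z=0
after  7: r0=0xa7 r1=0xe7 r2=0x4e r3=0x4f r4=0x46  N=1 Z=0
-- IRQ taken; context saved, return-PC = 8 --
mismatch: r4: reported 0x44 vs actual 0x46

BAD = r4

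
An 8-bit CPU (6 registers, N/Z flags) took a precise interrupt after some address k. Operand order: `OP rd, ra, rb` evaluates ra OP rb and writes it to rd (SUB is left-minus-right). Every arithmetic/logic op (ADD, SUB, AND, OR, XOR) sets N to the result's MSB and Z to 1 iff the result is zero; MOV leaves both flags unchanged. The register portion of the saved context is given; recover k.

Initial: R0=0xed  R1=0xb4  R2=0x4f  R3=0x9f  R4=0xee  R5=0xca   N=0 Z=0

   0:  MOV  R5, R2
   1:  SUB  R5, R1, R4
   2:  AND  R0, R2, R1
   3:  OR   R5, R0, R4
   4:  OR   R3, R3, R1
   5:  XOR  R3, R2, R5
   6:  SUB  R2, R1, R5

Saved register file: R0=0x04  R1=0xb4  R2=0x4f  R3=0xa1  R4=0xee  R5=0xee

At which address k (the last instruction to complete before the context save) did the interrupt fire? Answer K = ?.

after  0: R0=0xed R1=0xb4 R2=0x4f R3=0x9f R4=0xee R5=0x4f  N=0 Z=0
after  1: R0=0xed R1=0xb4 R2=0x4f R3=0x9f R4=0xee R5=0xc6  N=1 Z=0
after  2: R0=0x04 R1=0xb4 R2=0x4f R3=0x9f R4=0xee R5=0xc6  N=0 Z=0
after  3: R0=0x04 R1=0xb4 R2=0x4f R3=0x9f R4=0xee R5=0xee  N=1 Z=0
after  4: R0=0x04 R1=0xb4 R2=0x4f R3=0xbf R4=0xee R5=0xee  N=1 Z=0
after  5: R0=0x04 R1=0xb4 R2=0x4f R3=0xa1 R4=0xee R5=0xee  N=1 Z=0
-- IRQ taken; context saved, return-PC = 6 --

K = 5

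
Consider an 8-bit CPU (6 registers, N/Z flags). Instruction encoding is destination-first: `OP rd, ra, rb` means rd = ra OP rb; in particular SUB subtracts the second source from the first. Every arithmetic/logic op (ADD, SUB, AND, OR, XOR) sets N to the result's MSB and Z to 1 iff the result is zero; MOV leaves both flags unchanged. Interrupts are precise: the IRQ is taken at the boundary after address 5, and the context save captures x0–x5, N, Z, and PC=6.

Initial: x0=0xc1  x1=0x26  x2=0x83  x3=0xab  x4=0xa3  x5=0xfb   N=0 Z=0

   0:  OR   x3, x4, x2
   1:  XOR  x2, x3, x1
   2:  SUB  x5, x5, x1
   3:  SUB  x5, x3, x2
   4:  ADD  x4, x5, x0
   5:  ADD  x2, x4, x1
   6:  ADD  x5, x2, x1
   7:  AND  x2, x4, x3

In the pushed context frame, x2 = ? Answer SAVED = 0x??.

SAVED = 0x05

after  0: x0=0xc1 x1=0x26 x2=0x83 x3=0xa3 x4=0xa3 x5=0xfb  N=1 Z=0
after  1: x0=0xc1 x1=0x26 x2=0x85 x3=0xa3 x4=0xa3 x5=0xfb  N=1 Z=0
after  2: x0=0xc1 x1=0x26 x2=0x85 x3=0xa3 x4=0xa3 x5=0xd5  N=1 Z=0
after  3: x0=0xc1 x1=0x26 x2=0x85 x3=0xa3 x4=0xa3 x5=0x1e  N=0 Z=0
after  4: x0=0xc1 x1=0x26 x2=0x85 x3=0xa3 x4=0xdf x5=0x1e  N=1 Z=0
after  5: x0=0xc1 x1=0x26 x2=0x05 x3=0xa3 x4=0xdf x5=0x1e  N=0 Z=0
-- IRQ taken; context saved, return-PC = 6 --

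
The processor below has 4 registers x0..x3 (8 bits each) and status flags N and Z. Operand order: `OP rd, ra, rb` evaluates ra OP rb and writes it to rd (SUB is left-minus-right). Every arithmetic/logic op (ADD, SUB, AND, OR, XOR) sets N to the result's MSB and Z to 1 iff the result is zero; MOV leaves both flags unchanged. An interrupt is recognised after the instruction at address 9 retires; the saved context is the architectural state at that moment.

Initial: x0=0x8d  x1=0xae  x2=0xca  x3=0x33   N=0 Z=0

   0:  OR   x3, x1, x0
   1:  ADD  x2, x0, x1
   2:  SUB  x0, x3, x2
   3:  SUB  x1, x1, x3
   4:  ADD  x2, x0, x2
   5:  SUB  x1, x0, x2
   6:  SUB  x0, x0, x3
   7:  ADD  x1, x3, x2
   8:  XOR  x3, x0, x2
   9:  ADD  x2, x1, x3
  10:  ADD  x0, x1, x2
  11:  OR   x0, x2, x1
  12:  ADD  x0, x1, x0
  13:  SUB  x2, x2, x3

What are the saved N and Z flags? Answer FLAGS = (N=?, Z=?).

after  0: x0=0x8d x1=0xae x2=0xca x3=0xaf  N=1 Z=0
after  1: x0=0x8d x1=0xae x2=0x3b x3=0xaf  N=0 Z=0
after  2: x0=0x74 x1=0xae x2=0x3b x3=0xaf  N=0 Z=0
after  3: x0=0x74 x1=0xff x2=0x3b x3=0xaf  N=1 Z=0
after  4: x0=0x74 x1=0xff x2=0xaf x3=0xaf  N=1 Z=0
after  5: x0=0x74 x1=0xc5 x2=0xaf x3=0xaf  N=1 Z=0
after  6: x0=0xc5 x1=0xc5 x2=0xaf x3=0xaf  N=1 Z=0
after  7: x0=0xc5 x1=0x5e x2=0xaf x3=0xaf  N=0 Z=0
after  8: x0=0xc5 x1=0x5e x2=0xaf x3=0x6a  N=0 Z=0
after  9: x0=0xc5 x1=0x5e x2=0xc8 x3=0x6a  N=1 Z=0
-- IRQ taken; context saved, return-PC = 10 --

FLAGS = (N=1, Z=0)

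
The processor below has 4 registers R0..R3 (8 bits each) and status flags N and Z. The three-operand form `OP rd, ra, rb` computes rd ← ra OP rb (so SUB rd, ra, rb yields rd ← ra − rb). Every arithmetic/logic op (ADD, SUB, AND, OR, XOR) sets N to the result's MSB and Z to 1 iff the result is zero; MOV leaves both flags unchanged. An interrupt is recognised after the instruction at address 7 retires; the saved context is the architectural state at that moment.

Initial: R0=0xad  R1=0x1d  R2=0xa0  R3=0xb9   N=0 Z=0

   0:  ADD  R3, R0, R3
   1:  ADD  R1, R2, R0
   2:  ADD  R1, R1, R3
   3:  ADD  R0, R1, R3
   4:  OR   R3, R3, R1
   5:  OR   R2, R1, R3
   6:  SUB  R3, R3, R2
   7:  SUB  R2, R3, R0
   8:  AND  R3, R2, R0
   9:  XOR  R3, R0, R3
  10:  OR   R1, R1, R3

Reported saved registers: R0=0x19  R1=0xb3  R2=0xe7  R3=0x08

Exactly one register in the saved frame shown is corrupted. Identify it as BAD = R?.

BAD = R3

after  0: R0=0xad R1=0x1d R2=0xa0 R3=0x66  N=0 Z=0
after  1: R0=0xad R1=0x4d R2=0xa0 R3=0x66  N=0 Z=0
after  2: R0=0xad R1=0xb3 R2=0xa0 R3=0x66  N=1 Z=0
after  3: R0=0x19 R1=0xb3 R2=0xa0 R3=0x66  N=0 Z=0
after  4: R0=0x19 R1=0xb3 R2=0xa0 R3=0xf7  N=1 Z=0
after  5: R0=0x19 R1=0xb3 R2=0xf7 R3=0xf7  N=1 Z=0
after  6: R0=0x19 R1=0xb3 R2=0xf7 R3=0x00  N=0 Z=1
after  7: R0=0x19 R1=0xb3 R2=0xe7 R3=0x00  N=1 Z=0
-- IRQ taken; context saved, return-PC = 8 --
mismatch: R3: reported 0x08 vs actual 0x00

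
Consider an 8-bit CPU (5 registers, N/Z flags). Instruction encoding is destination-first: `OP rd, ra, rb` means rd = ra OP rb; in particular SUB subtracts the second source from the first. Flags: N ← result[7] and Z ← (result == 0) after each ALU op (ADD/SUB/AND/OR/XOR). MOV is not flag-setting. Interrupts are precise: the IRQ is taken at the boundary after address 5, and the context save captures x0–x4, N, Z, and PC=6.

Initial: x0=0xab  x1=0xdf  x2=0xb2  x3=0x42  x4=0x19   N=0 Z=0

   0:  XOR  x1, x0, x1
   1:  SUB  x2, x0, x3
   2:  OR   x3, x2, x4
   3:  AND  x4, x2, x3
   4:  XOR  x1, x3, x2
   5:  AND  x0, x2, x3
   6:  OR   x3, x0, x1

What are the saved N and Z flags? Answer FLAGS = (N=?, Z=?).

FLAGS = (N=0, Z=0)

after  0: x0=0xab x1=0x74 x2=0xb2 x3=0x42 x4=0x19  N=0 Z=0
after  1: x0=0xab x1=0x74 x2=0x69 x3=0x42 x4=0x19  N=0 Z=0
after  2: x0=0xab x1=0x74 x2=0x69 x3=0x79 x4=0x19  N=0 Z=0
after  3: x0=0xab x1=0x74 x2=0x69 x3=0x79 x4=0x69  N=0 Z=0
after  4: x0=0xab x1=0x10 x2=0x69 x3=0x79 x4=0x69  N=0 Z=0
after  5: x0=0x69 x1=0x10 x2=0x69 x3=0x79 x4=0x69  N=0 Z=0
-- IRQ taken; context saved, return-PC = 6 --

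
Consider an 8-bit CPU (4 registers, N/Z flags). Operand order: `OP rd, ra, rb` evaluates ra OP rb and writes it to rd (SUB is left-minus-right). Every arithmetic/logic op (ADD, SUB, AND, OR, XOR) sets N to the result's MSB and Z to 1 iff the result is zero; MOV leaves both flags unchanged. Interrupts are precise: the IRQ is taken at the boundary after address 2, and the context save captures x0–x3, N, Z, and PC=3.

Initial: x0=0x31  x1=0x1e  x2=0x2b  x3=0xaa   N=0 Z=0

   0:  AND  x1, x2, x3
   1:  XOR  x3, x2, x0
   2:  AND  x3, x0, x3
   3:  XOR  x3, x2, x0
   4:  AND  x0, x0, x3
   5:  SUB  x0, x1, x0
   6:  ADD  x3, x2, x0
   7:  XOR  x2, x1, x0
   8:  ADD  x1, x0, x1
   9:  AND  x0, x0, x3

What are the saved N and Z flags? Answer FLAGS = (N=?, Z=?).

FLAGS = (N=0, Z=0)

after  0: x0=0x31 x1=0x2a x2=0x2b x3=0xaa  N=0 Z=0
after  1: x0=0x31 x1=0x2a x2=0x2b x3=0x1a  N=0 Z=0
after  2: x0=0x31 x1=0x2a x2=0x2b x3=0x10  N=0 Z=0
-- IRQ taken; context saved, return-PC = 3 --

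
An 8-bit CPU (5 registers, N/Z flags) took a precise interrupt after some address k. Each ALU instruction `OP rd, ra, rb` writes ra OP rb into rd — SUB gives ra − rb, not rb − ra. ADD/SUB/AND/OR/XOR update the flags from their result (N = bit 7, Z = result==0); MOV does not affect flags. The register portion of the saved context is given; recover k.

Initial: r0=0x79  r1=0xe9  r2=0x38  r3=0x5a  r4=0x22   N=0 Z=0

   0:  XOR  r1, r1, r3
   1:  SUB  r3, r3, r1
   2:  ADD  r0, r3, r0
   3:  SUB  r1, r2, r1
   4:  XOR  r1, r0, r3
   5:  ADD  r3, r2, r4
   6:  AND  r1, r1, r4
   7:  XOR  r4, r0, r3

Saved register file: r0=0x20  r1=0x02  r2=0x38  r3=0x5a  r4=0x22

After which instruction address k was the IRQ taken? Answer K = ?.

K = 6

after  0: r0=0x79 r1=0xb3 r2=0x38 r3=0x5a r4=0x22  N=1 Z=0
after  1: r0=0x79 r1=0xb3 r2=0x38 r3=0xa7 r4=0x22  N=1 Z=0
after  2: r0=0x20 r1=0xb3 r2=0x38 r3=0xa7 r4=0x22  N=0 Z=0
after  3: r0=0x20 r1=0x85 r2=0x38 r3=0xa7 r4=0x22  N=1 Z=0
after  4: r0=0x20 r1=0x87 r2=0x38 r3=0xa7 r4=0x22  N=1 Z=0
after  5: r0=0x20 r1=0x87 r2=0x38 r3=0x5a r4=0x22  N=0 Z=0
after  6: r0=0x20 r1=0x02 r2=0x38 r3=0x5a r4=0x22  N=0 Z=0
-- IRQ taken; context saved, return-PC = 7 --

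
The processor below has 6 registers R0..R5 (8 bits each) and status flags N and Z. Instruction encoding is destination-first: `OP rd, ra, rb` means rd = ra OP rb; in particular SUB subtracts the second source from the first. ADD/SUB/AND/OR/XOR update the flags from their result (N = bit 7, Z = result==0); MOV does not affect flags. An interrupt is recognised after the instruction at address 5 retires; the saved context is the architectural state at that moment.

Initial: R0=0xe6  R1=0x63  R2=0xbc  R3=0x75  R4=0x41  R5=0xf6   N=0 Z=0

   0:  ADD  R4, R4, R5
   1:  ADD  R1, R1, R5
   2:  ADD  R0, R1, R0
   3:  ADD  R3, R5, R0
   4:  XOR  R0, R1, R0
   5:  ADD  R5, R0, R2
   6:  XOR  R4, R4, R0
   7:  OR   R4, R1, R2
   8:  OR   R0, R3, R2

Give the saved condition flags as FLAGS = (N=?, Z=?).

FLAGS = (N=0, Z=0)

after  0: R0=0xe6 R1=0x63 R2=0xbc R3=0x75 R4=0x37 R5=0xf6  N=0 Z=0
after  1: R0=0xe6 R1=0x59 R2=0xbc R3=0x75 R4=0x37 R5=0xf6  N=0 Z=0
after  2: R0=0x3f R1=0x59 R2=0xbc R3=0x75 R4=0x37 R5=0xf6  N=0 Z=0
after  3: R0=0x3f R1=0x59 R2=0xbc R3=0x35 R4=0x37 R5=0xf6  N=0 Z=0
after  4: R0=0x66 R1=0x59 R2=0xbc R3=0x35 R4=0x37 R5=0xf6  N=0 Z=0
after  5: R0=0x66 R1=0x59 R2=0xbc R3=0x35 R4=0x37 R5=0x22  N=0 Z=0
-- IRQ taken; context saved, return-PC = 6 --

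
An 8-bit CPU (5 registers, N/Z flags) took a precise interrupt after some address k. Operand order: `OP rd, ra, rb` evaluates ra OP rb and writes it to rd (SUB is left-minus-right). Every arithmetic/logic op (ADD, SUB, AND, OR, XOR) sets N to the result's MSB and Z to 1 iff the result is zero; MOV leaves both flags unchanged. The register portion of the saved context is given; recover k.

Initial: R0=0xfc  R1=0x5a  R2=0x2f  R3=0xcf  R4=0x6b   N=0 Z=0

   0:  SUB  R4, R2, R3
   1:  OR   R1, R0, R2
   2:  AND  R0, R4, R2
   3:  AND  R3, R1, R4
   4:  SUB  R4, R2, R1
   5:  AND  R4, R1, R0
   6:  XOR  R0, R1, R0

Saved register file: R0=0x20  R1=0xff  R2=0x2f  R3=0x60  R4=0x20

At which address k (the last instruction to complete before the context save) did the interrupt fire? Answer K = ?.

after  0: R0=0xfc R1=0x5a R2=0x2f R3=0xcf R4=0x60  N=0 Z=0
after  1: R0=0xfc R1=0xff R2=0x2f R3=0xcf R4=0x60  N=1 Z=0
after  2: R0=0x20 R1=0xff R2=0x2f R3=0xcf R4=0x60  N=0 Z=0
after  3: R0=0x20 R1=0xff R2=0x2f R3=0x60 R4=0x60  N=0 Z=0
after  4: R0=0x20 R1=0xff R2=0x2f R3=0x60 R4=0x30  N=0 Z=0
after  5: R0=0x20 R1=0xff R2=0x2f R3=0x60 R4=0x20  N=0 Z=0
-- IRQ taken; context saved, return-PC = 6 --

K = 5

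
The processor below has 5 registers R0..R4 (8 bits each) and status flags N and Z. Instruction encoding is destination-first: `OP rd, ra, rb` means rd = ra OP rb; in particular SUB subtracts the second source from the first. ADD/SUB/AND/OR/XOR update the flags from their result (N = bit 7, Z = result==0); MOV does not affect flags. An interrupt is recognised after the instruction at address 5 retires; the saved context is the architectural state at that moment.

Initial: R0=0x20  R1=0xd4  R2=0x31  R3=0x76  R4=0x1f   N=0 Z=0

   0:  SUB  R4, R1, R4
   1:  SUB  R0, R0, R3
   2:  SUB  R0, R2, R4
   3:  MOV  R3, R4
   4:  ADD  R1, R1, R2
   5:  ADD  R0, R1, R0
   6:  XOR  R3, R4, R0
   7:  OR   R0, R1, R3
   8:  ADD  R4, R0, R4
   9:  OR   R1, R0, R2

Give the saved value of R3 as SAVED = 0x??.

after  0: R0=0x20 R1=0xd4 R2=0x31 R3=0x76 R4=0xb5  N=1 Z=0
after  1: R0=0xaa R1=0xd4 R2=0x31 R3=0x76 R4=0xb5  N=1 Z=0
after  2: R0=0x7c R1=0xd4 R2=0x31 R3=0x76 R4=0xb5  N=0 Z=0
after  3: R0=0x7c R1=0xd4 R2=0x31 R3=0xb5 R4=0xb5  N=0 Z=0
after  4: R0=0x7c R1=0x05 R2=0x31 R3=0xb5 R4=0xb5  N=0 Z=0
after  5: R0=0x81 R1=0x05 R2=0x31 R3=0xb5 R4=0xb5  N=1 Z=0
-- IRQ taken; context saved, return-PC = 6 --

SAVED = 0xb5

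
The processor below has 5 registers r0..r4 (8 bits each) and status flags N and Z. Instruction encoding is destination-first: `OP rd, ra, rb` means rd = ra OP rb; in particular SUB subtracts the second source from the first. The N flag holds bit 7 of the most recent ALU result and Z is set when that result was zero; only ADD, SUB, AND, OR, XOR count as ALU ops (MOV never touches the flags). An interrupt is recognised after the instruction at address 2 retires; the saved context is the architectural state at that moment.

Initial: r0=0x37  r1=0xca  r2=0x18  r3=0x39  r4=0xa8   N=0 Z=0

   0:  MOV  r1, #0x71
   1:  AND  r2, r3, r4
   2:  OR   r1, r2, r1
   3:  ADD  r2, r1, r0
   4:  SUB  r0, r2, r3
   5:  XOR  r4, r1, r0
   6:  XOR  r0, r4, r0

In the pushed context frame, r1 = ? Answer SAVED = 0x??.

after  0: r0=0x37 r1=0x71 r2=0x18 r3=0x39 r4=0xa8  N=0 Z=0
after  1: r0=0x37 r1=0x71 r2=0x28 r3=0x39 r4=0xa8  N=0 Z=0
after  2: r0=0x37 r1=0x79 r2=0x28 r3=0x39 r4=0xa8  N=0 Z=0
-- IRQ taken; context saved, return-PC = 3 --

SAVED = 0x79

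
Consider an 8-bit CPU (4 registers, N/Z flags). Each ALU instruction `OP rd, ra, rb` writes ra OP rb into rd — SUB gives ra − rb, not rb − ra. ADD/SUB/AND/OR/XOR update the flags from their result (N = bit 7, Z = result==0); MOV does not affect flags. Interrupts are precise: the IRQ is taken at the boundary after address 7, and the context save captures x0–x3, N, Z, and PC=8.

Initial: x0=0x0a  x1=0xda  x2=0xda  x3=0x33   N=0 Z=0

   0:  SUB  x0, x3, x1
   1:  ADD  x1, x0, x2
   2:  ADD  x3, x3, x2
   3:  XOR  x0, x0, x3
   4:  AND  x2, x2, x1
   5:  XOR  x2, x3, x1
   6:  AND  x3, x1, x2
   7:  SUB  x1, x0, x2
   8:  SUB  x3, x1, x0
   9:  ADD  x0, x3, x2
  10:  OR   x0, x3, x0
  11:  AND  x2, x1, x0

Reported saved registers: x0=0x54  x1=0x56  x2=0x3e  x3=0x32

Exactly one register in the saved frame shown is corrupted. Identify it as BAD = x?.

BAD = x1

after  0: x0=0x59 x1=0xda x2=0xda x3=0x33  N=0 Z=0
after  1: x0=0x59 x1=0x33 x2=0xda x3=0x33  N=0 Z=0
after  2: x0=0x59 x1=0x33 x2=0xda x3=0x0d  N=0 Z=0
after  3: x0=0x54 x1=0x33 x2=0xda x3=0x0d  N=0 Z=0
after  4: x0=0x54 x1=0x33 x2=0x12 x3=0x0d  N=0 Z=0
after  5: x0=0x54 x1=0x33 x2=0x3e x3=0x0d  N=0 Z=0
after  6: x0=0x54 x1=0x33 x2=0x3e x3=0x32  N=0 Z=0
after  7: x0=0x54 x1=0x16 x2=0x3e x3=0x32  N=0 Z=0
-- IRQ taken; context saved, return-PC = 8 --
mismatch: x1: reported 0x56 vs actual 0x16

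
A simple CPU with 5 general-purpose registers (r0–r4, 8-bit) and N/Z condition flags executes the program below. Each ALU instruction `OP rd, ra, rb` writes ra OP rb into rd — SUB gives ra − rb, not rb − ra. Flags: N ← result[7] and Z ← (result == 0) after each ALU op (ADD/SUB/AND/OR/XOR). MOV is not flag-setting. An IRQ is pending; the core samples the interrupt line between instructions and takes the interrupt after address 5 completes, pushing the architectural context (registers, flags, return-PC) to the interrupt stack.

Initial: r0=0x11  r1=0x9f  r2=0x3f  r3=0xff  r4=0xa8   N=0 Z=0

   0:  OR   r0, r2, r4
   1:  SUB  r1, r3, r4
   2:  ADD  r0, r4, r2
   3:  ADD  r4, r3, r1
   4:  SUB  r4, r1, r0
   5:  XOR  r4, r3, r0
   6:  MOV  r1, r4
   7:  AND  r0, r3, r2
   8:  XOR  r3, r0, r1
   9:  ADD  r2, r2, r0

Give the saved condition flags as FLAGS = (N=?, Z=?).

FLAGS = (N=0, Z=0)

after  0: r0=0xbf r1=0x9f r2=0x3f r3=0xff r4=0xa8  N=1 Z=0
after  1: r0=0xbf r1=0x57 r2=0x3f r3=0xff r4=0xa8  N=0 Z=0
after  2: r0=0xe7 r1=0x57 r2=0x3f r3=0xff r4=0xa8  N=1 Z=0
after  3: r0=0xe7 r1=0x57 r2=0x3f r3=0xff r4=0x56  N=0 Z=0
after  4: r0=0xe7 r1=0x57 r2=0x3f r3=0xff r4=0x70  N=0 Z=0
after  5: r0=0xe7 r1=0x57 r2=0x3f r3=0xff r4=0x18  N=0 Z=0
-- IRQ taken; context saved, return-PC = 6 --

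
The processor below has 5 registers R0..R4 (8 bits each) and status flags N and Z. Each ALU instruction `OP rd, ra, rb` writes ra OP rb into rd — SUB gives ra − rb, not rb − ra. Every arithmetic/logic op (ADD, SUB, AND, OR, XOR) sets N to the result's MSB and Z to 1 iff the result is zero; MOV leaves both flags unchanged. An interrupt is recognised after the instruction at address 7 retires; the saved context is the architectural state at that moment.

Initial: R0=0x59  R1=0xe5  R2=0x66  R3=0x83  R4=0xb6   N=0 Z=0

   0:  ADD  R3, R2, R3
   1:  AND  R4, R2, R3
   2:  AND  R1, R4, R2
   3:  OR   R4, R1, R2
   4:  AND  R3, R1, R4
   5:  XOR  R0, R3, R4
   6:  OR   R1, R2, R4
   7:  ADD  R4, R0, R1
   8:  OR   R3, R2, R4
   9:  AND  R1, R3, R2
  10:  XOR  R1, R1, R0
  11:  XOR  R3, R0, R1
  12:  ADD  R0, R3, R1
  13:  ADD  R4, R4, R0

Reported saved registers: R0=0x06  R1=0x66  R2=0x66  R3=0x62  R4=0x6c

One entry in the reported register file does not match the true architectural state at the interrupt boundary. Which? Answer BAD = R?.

BAD = R3

after  0: R0=0x59 R1=0xe5 R2=0x66 R3=0xe9 R4=0xb6  N=1 Z=0
after  1: R0=0x59 R1=0xe5 R2=0x66 R3=0xe9 R4=0x60  N=0 Z=0
after  2: R0=0x59 R1=0x60 R2=0x66 R3=0xe9 R4=0x60  N=0 Z=0
after  3: R0=0x59 R1=0x60 R2=0x66 R3=0xe9 R4=0x66  N=0 Z=0
after  4: R0=0x59 R1=0x60 R2=0x66 R3=0x60 R4=0x66  N=0 Z=0
after  5: R0=0x06 R1=0x60 R2=0x66 R3=0x60 R4=0x66  N=0 Z=0
after  6: R0=0x06 R1=0x66 R2=0x66 R3=0x60 R4=0x66  N=0 Z=0
after  7: R0=0x06 R1=0x66 R2=0x66 R3=0x60 R4=0x6c  N=0 Z=0
-- IRQ taken; context saved, return-PC = 8 --
mismatch: R3: reported 0x62 vs actual 0x60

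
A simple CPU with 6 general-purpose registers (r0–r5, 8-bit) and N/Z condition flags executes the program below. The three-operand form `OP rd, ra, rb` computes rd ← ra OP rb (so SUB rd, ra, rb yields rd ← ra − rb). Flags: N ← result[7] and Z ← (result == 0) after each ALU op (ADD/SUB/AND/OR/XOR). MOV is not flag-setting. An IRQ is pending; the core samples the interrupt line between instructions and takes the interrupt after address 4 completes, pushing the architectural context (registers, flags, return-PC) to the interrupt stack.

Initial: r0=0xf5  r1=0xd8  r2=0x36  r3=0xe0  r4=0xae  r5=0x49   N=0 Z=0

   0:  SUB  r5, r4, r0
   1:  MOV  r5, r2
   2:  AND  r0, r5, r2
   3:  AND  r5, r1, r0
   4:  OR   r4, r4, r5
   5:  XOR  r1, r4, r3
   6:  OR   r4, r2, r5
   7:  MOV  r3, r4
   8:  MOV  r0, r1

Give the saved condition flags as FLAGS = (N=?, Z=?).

after  0: r0=0xf5 r1=0xd8 r2=0x36 r3=0xe0 r4=0xae r5=0xb9  N=1 Z=0
after  1: r0=0xf5 r1=0xd8 r2=0x36 r3=0xe0 r4=0xae r5=0x36  N=1 Z=0
after  2: r0=0x36 r1=0xd8 r2=0x36 r3=0xe0 r4=0xae r5=0x36  N=0 Z=0
after  3: r0=0x36 r1=0xd8 r2=0x36 r3=0xe0 r4=0xae r5=0x10  N=0 Z=0
after  4: r0=0x36 r1=0xd8 r2=0x36 r3=0xe0 r4=0xbe r5=0x10  N=1 Z=0
-- IRQ taken; context saved, return-PC = 5 --

FLAGS = (N=1, Z=0)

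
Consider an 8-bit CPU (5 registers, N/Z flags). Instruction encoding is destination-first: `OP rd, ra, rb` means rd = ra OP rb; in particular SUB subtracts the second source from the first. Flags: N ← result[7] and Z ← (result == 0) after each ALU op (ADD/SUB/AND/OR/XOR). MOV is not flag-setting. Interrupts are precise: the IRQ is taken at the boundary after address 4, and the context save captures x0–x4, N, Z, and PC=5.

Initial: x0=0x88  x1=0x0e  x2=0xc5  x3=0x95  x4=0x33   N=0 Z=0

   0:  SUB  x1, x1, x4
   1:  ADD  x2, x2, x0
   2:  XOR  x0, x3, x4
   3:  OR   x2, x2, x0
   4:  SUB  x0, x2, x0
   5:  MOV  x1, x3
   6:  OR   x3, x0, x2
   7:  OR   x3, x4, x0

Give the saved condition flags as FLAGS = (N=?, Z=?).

after  0: x0=0x88 x1=0xdb x2=0xc5 x3=0x95 x4=0x33  N=1 Z=0
after  1: x0=0x88 x1=0xdb x2=0x4d x3=0x95 x4=0x33  N=0 Z=0
after  2: x0=0xa6 x1=0xdb x2=0x4d x3=0x95 x4=0x33  N=1 Z=0
after  3: x0=0xa6 x1=0xdb x2=0xef x3=0x95 x4=0x33  N=1 Z=0
after  4: x0=0x49 x1=0xdb x2=0xef x3=0x95 x4=0x33  N=0 Z=0
-- IRQ taken; context saved, return-PC = 5 --

FLAGS = (N=0, Z=0)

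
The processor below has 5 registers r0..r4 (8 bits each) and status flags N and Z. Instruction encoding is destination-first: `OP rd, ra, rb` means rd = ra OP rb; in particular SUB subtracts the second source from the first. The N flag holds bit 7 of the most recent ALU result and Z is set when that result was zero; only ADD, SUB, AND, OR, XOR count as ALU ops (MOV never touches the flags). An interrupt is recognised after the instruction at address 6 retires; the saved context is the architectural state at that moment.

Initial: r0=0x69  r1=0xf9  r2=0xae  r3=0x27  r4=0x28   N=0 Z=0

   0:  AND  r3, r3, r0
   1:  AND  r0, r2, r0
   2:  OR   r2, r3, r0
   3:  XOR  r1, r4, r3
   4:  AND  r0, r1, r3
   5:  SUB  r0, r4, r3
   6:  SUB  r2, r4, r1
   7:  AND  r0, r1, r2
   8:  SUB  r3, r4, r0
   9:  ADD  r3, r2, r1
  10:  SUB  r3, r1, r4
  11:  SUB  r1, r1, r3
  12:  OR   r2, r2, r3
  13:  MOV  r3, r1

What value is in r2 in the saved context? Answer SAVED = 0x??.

SAVED = 0x1f

after  0: r0=0x69 r1=0xf9 r2=0xae r3=0x21 r4=0x28  N=0 Z=0
after  1: r0=0x28 r1=0xf9 r2=0xae r3=0x21 r4=0x28  N=0 Z=0
after  2: r0=0x28 r1=0xf9 r2=0x29 r3=0x21 r4=0x28  N=0 Z=0
after  3: r0=0x28 r1=0x09 r2=0x29 r3=0x21 r4=0x28  N=0 Z=0
after  4: r0=0x01 r1=0x09 r2=0x29 r3=0x21 r4=0x28  N=0 Z=0
after  5: r0=0x07 r1=0x09 r2=0x29 r3=0x21 r4=0x28  N=0 Z=0
after  6: r0=0x07 r1=0x09 r2=0x1f r3=0x21 r4=0x28  N=0 Z=0
-- IRQ taken; context saved, return-PC = 7 --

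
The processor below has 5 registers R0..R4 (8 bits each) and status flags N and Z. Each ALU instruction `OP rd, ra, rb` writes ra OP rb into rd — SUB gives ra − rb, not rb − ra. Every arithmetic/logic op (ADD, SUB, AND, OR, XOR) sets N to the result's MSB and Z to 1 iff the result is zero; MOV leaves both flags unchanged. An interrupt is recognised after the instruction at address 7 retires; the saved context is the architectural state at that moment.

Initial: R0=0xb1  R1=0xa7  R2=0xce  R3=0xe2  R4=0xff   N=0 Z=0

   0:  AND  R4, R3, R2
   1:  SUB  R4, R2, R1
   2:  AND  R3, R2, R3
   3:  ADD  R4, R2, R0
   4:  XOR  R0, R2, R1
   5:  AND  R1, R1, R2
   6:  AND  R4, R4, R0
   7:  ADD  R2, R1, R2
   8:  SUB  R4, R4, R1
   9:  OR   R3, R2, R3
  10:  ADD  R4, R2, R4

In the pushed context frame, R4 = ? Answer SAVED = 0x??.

SAVED = 0x69

after  0: R0=0xb1 R1=0xa7 R2=0xce R3=0xe2 R4=0xc2  N=1 Z=0
after  1: R0=0xb1 R1=0xa7 R2=0xce R3=0xe2 R4=0x27  N=0 Z=0
after  2: R0=0xb1 R1=0xa7 R2=0xce R3=0xc2 R4=0x27  N=1 Z=0
after  3: R0=0xb1 R1=0xa7 R2=0xce R3=0xc2 R4=0x7f  N=0 Z=0
after  4: R0=0x69 R1=0xa7 R2=0xce R3=0xc2 R4=0x7f  N=0 Z=0
after  5: R0=0x69 R1=0x86 R2=0xce R3=0xc2 R4=0x7f  N=1 Z=0
after  6: R0=0x69 R1=0x86 R2=0xce R3=0xc2 R4=0x69  N=0 Z=0
after  7: R0=0x69 R1=0x86 R2=0x54 R3=0xc2 R4=0x69  N=0 Z=0
-- IRQ taken; context saved, return-PC = 8 --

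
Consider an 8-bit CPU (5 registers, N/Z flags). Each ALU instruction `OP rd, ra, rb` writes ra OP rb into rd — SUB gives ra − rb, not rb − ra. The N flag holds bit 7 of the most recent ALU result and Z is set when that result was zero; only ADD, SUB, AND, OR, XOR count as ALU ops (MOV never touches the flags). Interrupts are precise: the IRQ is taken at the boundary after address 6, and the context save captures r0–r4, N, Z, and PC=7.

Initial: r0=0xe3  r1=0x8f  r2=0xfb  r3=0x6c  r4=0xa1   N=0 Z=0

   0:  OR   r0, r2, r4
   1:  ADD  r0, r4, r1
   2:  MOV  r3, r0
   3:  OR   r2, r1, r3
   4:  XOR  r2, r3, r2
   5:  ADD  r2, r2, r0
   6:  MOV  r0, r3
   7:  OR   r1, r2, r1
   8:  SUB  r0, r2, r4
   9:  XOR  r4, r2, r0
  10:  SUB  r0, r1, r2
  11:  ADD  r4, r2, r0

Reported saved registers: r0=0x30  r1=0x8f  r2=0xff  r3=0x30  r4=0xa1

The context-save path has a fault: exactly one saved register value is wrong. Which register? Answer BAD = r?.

BAD = r2

after  0: r0=0xfb r1=0x8f r2=0xfb r3=0x6c r4=0xa1  N=1 Z=0
after  1: r0=0x30 r1=0x8f r2=0xfb r3=0x6c r4=0xa1  N=0 Z=0
after  2: r0=0x30 r1=0x8f r2=0xfb r3=0x30 r4=0xa1  N=0 Z=0
after  3: r0=0x30 r1=0x8f r2=0xbf r3=0x30 r4=0xa1  N=1 Z=0
after  4: r0=0x30 r1=0x8f r2=0x8f r3=0x30 r4=0xa1  N=1 Z=0
after  5: r0=0x30 r1=0x8f r2=0xbf r3=0x30 r4=0xa1  N=1 Z=0
after  6: r0=0x30 r1=0x8f r2=0xbf r3=0x30 r4=0xa1  N=1 Z=0
-- IRQ taken; context saved, return-PC = 7 --
mismatch: r2: reported 0xff vs actual 0xbf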